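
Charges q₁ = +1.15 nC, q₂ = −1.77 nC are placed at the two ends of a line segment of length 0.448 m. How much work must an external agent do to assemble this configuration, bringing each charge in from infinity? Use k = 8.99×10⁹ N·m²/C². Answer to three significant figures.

-4.08×10⁻⁸ J

The work to assemble the configuration equals its total potential energy, U = Σ kqᵢqⱼ/rᵢⱼ over all pairs.
The separation is r = 0.448 m.
U = (-4.08×10⁻⁸) = -4.08×10⁻⁸ J.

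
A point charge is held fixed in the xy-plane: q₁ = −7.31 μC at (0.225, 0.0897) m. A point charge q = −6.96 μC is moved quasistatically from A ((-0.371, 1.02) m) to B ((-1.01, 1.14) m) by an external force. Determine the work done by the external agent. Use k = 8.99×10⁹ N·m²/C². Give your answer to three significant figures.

-0.132 J

For quasistatic motion the external work equals the change in potential energy: W_ext = qΔV = q(V_B − V_A).
At A: distance to the source charge is 1.10 m; V_A = kq₁/r = -5.95×10⁴ V.
At B: distance to the source charge is 1.62 m; V_B = kq₁/r = -4.05×10⁴ V.
ΔV = V_B − V_A = 1.89×10⁴ V.
W_ext = qΔV = (-6.96×10⁻⁶ C)(1.89×10⁴ V) = -0.132 J.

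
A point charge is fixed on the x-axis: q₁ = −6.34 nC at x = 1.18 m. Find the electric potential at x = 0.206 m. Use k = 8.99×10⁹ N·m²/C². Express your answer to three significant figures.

Electric potential is a scalar, so the contributions from each charge add algebraically: V = Σ kqᵢ/rᵢ.
V = k[(-6.34×10⁻⁹)/(0.974)] = -58.5 V.

-58.5 V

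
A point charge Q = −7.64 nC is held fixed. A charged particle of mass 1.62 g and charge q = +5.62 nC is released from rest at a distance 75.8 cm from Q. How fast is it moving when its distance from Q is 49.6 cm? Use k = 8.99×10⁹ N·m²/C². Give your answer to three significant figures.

0.0182 m/s

Only the electrostatic force acts, so mechanical energy is conserved: ½mv² = U₁ − U₂ = kQq(1/r₁ − 1/r₂).
U₁ − U₂ = (8.99×10⁹ N·m²/C²)(-7.64×10⁻⁹ C)(5.62×10⁻⁹ C)(1/0.758 − 1/0.496) = 2.69×10⁻⁷ J.
v = √(2·2.69×10⁻⁷/1.62×10⁻³) = 0.0182 m/s.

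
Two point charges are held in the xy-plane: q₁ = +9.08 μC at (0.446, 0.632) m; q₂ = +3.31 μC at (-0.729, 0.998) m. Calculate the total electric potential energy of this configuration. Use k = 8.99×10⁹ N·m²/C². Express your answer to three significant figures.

0.220 J

The work to assemble the configuration equals its total potential energy, U = Σ kqᵢqⱼ/rᵢⱼ over all pairs.
Pair separations: r₁₂ = 1.23 m.
U = (0.220) = 0.220 J.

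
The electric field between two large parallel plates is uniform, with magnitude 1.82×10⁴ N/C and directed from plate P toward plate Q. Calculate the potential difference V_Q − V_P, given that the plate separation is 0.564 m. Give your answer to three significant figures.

-1.03×10⁴ V

In a uniform field, potential decreases in the direction of E: ΔV = −E·d for a displacement d parallel to E.
Going from P to Q is a displacement of 0.564 m along the field, so V_Q − V_P = −Ed = -1.03×10⁴ V.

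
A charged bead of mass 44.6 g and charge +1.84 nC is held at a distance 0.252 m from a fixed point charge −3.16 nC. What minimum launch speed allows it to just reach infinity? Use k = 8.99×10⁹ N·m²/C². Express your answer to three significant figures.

3.05×10⁻³ m/s

To just escape, total mechanical energy must reach zero at infinity: ½mv²_min + U = 0, so ½mv²_min = −U = |kQq|/r.
|U| = |kQq|/r = (8.99×10⁹ N·m²/C²)(3.16×10⁻⁹)(1.84×10⁻⁹)/(0.252) = 2.07×10⁻⁷ J.
v_min = √(2|U|/m) = √(2·2.07×10⁻⁷/0.0446) = 3.05×10⁻³ m/s.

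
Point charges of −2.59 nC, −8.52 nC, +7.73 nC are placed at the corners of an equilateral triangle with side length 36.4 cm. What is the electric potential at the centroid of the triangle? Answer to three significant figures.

The total potential is the scalar sum of each charge's contribution, V = Σ kqᵢ/rᵢ.
The distance from each vertex to the centroid is a/√3 = 0.210 m.
V = k[(-2.59×10⁻⁹)/(0.210) + (-8.52×10⁻⁹)/(0.210) + (7.73×10⁻⁹)/(0.210)] = -145 V.

-145 V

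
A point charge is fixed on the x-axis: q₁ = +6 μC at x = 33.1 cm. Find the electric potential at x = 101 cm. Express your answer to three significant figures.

7.94×10⁴ V

Electric potential is a scalar, so the contributions from each charge add algebraically: V = Σ kqᵢ/rᵢ.
V = k[(6.00×10⁻⁶)/(0.679)] = 7.94×10⁴ V.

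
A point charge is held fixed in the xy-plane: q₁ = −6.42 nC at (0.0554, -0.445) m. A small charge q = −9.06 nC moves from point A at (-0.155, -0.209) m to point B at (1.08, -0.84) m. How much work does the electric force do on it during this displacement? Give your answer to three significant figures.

The work done by the electric force is W_field = −ΔU = −q(V_B − V_A) = q(V_A − V_B).
At A: distance to the source charge is 0.316 m; V_A = kq₁/r = -183 V.
At B: distance to the source charge is 1.10 m; V_B = kq₁/r = -52.6 V.
ΔV = V_B − V_A = 130 V.
W_field = −qΔV = −(-9.06×10⁻⁹ C)(130 V) = 1.18×10⁻⁶ J.

1.18×10⁻⁶ J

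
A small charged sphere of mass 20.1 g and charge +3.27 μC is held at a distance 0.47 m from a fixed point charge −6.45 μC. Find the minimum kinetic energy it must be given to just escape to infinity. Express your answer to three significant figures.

0.403 J

To just escape, total mechanical energy must reach zero at infinity: ½mv²_min + U = 0, so ½mv²_min = −U = |kQq|/r.
|U| = |kQq|/r = (8.99×10⁹ N·m²/C²)(6.45×10⁻⁶)(3.27×10⁻⁶)/(0.470) = 0.403 J.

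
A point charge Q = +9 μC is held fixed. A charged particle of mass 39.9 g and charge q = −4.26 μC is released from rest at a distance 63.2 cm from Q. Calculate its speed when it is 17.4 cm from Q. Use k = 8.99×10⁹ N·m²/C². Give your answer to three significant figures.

Only the electrostatic force acts, so mechanical energy is conserved: ½mv² = U₁ − U₂ = kQq(1/r₁ − 1/r₂).
U₁ − U₂ = (8.99×10⁹ N·m²/C²)(9.00×10⁻⁶ C)(-4.26×10⁻⁶ C)(1/0.632 − 1/0.174) = 1.44 J.
v = √(2·1.44/0.0399) = 8.48 m/s.

8.48 m/s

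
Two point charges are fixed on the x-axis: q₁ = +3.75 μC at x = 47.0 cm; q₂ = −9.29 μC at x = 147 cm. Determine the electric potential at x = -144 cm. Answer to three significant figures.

The total potential is the scalar sum of each charge's contribution, V = Σ kqᵢ/rᵢ.
Distances from the field point to each charge: r₁ = 1.91 m, r₂ = 2.91 m.
V = k[(3.75×10⁻⁶)/(1.91) + (-9.29×10⁻⁶)/(2.91)] = -1.10×10⁴ V.

-1.10×10⁴ V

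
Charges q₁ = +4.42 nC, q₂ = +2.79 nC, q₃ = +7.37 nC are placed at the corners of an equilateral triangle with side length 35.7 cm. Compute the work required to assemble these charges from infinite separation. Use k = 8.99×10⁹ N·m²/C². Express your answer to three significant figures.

The work to assemble the configuration equals its total potential energy, U = Σ kqᵢqⱼ/rᵢⱼ over all pairs.
All three pair separations equal the side length, 0.357 m.
U = (3.11×10⁻⁷) + (8.20×10⁻⁷) + (5.18×10⁻⁷) = 1.65×10⁻⁶ J.

1.65×10⁻⁶ J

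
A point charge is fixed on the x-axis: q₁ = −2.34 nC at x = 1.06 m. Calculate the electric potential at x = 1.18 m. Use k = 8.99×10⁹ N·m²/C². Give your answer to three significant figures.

-175 V

Electric potential is a scalar, so the contributions from each charge add algebraically: V = Σ kqᵢ/rᵢ.
V = k[(-2.34×10⁻⁹)/(0.120)] = -175 V.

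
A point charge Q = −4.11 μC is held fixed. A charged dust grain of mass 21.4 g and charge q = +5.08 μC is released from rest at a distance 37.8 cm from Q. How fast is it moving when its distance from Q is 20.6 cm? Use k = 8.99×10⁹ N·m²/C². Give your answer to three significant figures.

Only the electrostatic force acts, so mechanical energy is conserved: ½mv² = U₁ − U₂ = kQq(1/r₁ − 1/r₂).
U₁ − U₂ = (8.99×10⁹ N·m²/C²)(-4.11×10⁻⁶ C)(5.08×10⁻⁶ C)(1/0.378 − 1/0.206) = 0.415 J.
v = √(2·0.415/0.0214) = 6.22 m/s.

6.22 m/s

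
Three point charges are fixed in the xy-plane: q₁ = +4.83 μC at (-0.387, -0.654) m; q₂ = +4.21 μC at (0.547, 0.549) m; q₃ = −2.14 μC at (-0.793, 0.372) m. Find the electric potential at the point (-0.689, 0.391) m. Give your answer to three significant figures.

Electric potential is a scalar, so the contributions from each charge add algebraically: V = Σ kqᵢ/rᵢ.
Distances from the field point to each charge: r₁ = 1.09 m, r₂ = 1.25 m, r₃ = 0.106 m.
V = k[(4.83×10⁻⁶)/(1.09) + (4.21×10⁻⁶)/(1.25) + (-2.14×10⁻⁶)/(0.106)] = -1.12×10⁵ V.

-1.12×10⁵ V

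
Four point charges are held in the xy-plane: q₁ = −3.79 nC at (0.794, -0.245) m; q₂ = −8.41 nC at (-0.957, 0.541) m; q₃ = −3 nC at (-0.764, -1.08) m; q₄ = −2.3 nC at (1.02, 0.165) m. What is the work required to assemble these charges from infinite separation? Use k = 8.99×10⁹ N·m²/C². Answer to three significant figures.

The assembly work is the sum of pairwise potential energies, U = Σ_{i<j} kqᵢqⱼ/rᵢⱼ.
Pair separations: r₁₂ = 1.92 m, r₁₃ = 1.77 m, r₁₄ = 0.468 m, r₂₃ = 1.63 m, r₂₄ = 2.01 m, r₃₄ = 2.18 m.
Summing all 6 pair terms gives U = 6.28×10⁻⁷ J.

6.28×10⁻⁷ J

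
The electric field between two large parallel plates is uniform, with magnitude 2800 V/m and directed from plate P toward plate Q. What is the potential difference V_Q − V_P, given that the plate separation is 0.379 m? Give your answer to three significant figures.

-1060 V

In a uniform field, potential decreases in the direction of E: ΔV = −E·d for a displacement d parallel to E.
Going from P to Q is a displacement of 0.379 m along the field, so V_Q − V_P = −Ed = -1060 V.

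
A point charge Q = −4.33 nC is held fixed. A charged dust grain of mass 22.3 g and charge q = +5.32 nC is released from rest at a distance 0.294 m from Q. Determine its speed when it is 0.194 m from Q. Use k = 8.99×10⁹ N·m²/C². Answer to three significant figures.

Only the electrostatic force acts, so mechanical energy is conserved: ½mv² = U₁ − U₂ = kQq(1/r₁ − 1/r₂).
U₁ − U₂ = (8.99×10⁹ N·m²/C²)(-4.33×10⁻⁹ C)(5.32×10⁻⁹ C)(1/0.294 − 1/0.194) = 3.63×10⁻⁷ J.
v = √(2·3.63×10⁻⁷/0.0223) = 5.71×10⁻³ m/s.

5.71×10⁻³ m/s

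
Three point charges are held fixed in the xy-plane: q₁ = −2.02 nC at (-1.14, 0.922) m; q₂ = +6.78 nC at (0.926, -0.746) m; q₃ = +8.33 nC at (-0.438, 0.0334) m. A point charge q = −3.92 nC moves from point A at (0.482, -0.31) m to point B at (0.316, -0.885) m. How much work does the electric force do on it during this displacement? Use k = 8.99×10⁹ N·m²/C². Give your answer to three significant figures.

The work done by the electric force is W_field = −ΔU = −q(V_B − V_A) = q(V_A − V_B).
At A: distances to the source charges are 2.04 m, 0.622 m, 0.982 m; V_A = Σ kqᵢ/rᵢ = 165 V.
At B: distances to the source charges are 2.32 m, 0.626 m, 1.19 m; V_B = Σ kqᵢ/rᵢ = 153 V.
ΔV = V_B − V_A = -12.7 V.
W_field = −qΔV = −(-3.92×10⁻⁹ C)(-12.7 V) = -4.97×10⁻⁸ J.

-4.97×10⁻⁸ J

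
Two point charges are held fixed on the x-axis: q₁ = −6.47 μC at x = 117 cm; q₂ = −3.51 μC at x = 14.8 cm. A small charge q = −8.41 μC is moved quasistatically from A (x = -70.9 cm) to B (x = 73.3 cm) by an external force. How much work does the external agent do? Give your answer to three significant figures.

1.00 J

For quasistatic motion the external work equals the change in potential energy: W_ext = qΔV = q(V_B − V_A).
At A: distances to the source charges are 1.88 m, 0.857 m; V_A = Σ kqᵢ/rᵢ = -6.78×10⁴ V.
At B: distances to the source charges are 0.437 m, 0.585 m; V_B = Σ kqᵢ/rᵢ = -1.87×10⁵ V.
ΔV = V_B − V_A = -1.19×10⁵ V.
W_ext = qΔV = (-8.41×10⁻⁶ C)(-1.19×10⁵ V) = 1.00 J.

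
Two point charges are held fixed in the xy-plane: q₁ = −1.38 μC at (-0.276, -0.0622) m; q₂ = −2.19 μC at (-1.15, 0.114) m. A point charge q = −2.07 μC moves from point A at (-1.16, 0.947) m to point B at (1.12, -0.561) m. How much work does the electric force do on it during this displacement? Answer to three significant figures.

The work done by the electric force is W_field = −ΔU = −q(V_B − V_A) = q(V_A − V_B).
At A: distances to the source charges are 1.34 m, 0.833 m; V_A = Σ kqᵢ/rᵢ = -3.29×10⁴ V.
At B: distances to the source charges are 1.48 m, 2.37 m; V_B = Σ kqᵢ/rᵢ = -1.67×10⁴ V.
ΔV = V_B − V_A = 1.62×10⁴ V.
W_field = −qΔV = −(-2.07×10⁻⁶ C)(1.62×10⁴ V) = 0.0335 J.

0.0335 J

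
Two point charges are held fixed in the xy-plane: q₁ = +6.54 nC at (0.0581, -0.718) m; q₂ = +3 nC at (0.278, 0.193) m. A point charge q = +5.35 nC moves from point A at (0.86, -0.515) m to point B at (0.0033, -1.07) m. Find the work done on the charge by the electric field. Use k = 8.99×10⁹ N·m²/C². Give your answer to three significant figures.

-4.57×10⁻⁷ J

The work done by the electric force is W_field = −ΔU = −q(V_B − V_A) = q(V_A − V_B).
At A: distances to the source charges are 0.827 m, 0.917 m; V_A = Σ kqᵢ/rᵢ = 101 V.
At B: distances to the source charges are 0.356 m, 1.29 m; V_B = Σ kqᵢ/rᵢ = 186 V.
ΔV = V_B − V_A = 85.4 V.
W_field = −qΔV = −(5.35×10⁻⁹ C)(85.4 V) = -4.57×10⁻⁷ J.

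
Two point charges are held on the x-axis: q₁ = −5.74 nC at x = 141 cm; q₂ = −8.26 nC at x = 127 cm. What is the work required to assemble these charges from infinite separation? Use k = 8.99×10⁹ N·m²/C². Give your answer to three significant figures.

The assembly work is the sum of pairwise potential energies, U = Σ_{i<j} kqᵢqⱼ/rᵢⱼ.
Pair separations: r₁₂ = 0.140 m.
U = (3.04×10⁻⁶) = 3.04×10⁻⁶ J.

3.04×10⁻⁶ J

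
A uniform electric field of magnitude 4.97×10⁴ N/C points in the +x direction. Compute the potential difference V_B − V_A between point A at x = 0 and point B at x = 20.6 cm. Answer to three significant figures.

-1.02×10⁴ V

In a uniform field, potential decreases in the direction of E: V_B − V_A = −E·Δx.
V_B − V_A = −(4.97×10⁴ V/m)(0.206 m) = -1.02×10⁴ V.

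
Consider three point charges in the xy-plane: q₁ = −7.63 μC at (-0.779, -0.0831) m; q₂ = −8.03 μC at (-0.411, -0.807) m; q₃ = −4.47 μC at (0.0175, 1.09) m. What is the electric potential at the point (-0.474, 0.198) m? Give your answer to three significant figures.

Electric potential is a scalar, so the contributions from each charge add algebraically: V = Σ kqᵢ/rᵢ.
Distances from the field point to each charge: r₁ = 0.415 m, r₂ = 1.01 m, r₃ = 1.02 m.
V = k[(-7.63×10⁻⁶)/(0.415) + (-8.03×10⁻⁶)/(1.01) + (-4.47×10⁻⁶)/(1.02)] = -2.77×10⁵ V.

-2.77×10⁵ V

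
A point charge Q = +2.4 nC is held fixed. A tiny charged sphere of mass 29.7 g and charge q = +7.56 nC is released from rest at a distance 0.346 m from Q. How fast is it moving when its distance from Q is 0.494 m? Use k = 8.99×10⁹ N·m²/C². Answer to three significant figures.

3.08×10⁻³ m/s

Only the electrostatic force acts, so mechanical energy is conserved: ½mv² = U₁ − U₂ = kQq(1/r₁ − 1/r₂).
U₁ − U₂ = (8.99×10⁹ N·m²/C²)(2.40×10⁻⁹ C)(7.56×10⁻⁹ C)(1/0.346 − 1/0.494) = 1.41×10⁻⁷ J.
v = √(2·1.41×10⁻⁷/0.0297) = 3.08×10⁻³ m/s.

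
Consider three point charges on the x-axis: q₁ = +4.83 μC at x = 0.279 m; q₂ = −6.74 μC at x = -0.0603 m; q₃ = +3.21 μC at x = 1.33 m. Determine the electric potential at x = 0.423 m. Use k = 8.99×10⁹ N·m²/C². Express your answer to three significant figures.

2.08×10⁵ V

The total potential is the scalar sum of each charge's contribution, V = Σ kqᵢ/rᵢ.
Distances from the field point to each charge: r₁ = 0.144 m, r₂ = 0.483 m, r₃ = 0.907 m.
V = k[(4.83×10⁻⁶)/(0.144) + (-6.74×10⁻⁶)/(0.483) + (3.21×10⁻⁶)/(0.907)] = 2.08×10⁵ V.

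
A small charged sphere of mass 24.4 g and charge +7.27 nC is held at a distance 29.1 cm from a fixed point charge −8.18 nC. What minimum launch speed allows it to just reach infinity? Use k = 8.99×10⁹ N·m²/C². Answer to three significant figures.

0.0123 m/s

To just escape, total mechanical energy must reach zero at infinity: ½mv²_min + U = 0, so ½mv²_min = −U = |kQq|/r.
|U| = |kQq|/r = (8.99×10⁹ N·m²/C²)(8.18×10⁻⁹)(7.27×10⁻⁹)/(0.291) = 1.84×10⁻⁶ J.
v_min = √(2|U|/m) = √(2·1.84×10⁻⁶/0.0244) = 0.0123 m/s.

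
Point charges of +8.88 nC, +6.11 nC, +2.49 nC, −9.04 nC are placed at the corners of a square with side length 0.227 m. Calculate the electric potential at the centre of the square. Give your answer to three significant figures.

The total potential is the scalar sum of each charge's contribution, V = Σ kqᵢ/rᵢ.
The distance from each corner to the centre is a√2/2 = 0.161 m.
V = k[(8.88×10⁻⁹)/(0.161) + (6.11×10⁻⁹)/(0.161) + (2.49×10⁻⁹)/(0.161) + (-9.04×10⁻⁹)/(0.161)] = 473 V.

473 V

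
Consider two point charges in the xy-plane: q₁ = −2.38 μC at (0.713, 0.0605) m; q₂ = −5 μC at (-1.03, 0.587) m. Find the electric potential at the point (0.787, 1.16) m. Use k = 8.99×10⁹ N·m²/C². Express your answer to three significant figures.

Electric potential is a scalar, so the contributions from each charge add algebraically: V = Σ kqᵢ/rᵢ.
Distances from the field point to each charge: r₁ = 1.10 m, r₂ = 1.91 m.
V = k[(-2.38×10⁻⁶)/(1.10) + (-5.00×10⁻⁶)/(1.91)] = -4.30×10⁴ V.

-4.30×10⁴ V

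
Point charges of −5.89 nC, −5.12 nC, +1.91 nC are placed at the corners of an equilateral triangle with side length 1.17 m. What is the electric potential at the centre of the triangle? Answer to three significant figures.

-121 V

The total potential is the scalar sum of each charge's contribution, V = Σ kqᵢ/rᵢ.
The distance from each vertex to the centroid is a/√3 = 0.675 m.
V = k[(-5.89×10⁻⁹)/(0.675) + (-5.12×10⁻⁹)/(0.675) + (1.91×10⁻⁹)/(0.675)] = -121 V.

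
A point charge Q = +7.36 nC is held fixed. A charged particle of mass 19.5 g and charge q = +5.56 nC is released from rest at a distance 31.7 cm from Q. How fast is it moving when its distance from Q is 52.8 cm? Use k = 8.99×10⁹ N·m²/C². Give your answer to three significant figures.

Only the electrostatic force acts, so mechanical energy is conserved: ½mv² = U₁ − U₂ = kQq(1/r₁ − 1/r₂).
U₁ − U₂ = (8.99×10⁹ N·m²/C²)(7.36×10⁻⁹ C)(5.56×10⁻⁹ C)(1/0.317 − 1/0.528) = 4.64×10⁻⁷ J.
v = √(2·4.64×10⁻⁷/0.0195) = 6.90×10⁻³ m/s.

6.90×10⁻³ m/s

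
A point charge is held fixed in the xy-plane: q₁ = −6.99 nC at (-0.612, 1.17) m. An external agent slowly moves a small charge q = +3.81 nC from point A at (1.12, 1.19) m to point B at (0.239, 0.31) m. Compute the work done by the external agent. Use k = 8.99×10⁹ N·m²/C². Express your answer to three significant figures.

For quasistatic motion the external work equals the change in potential energy: W_ext = qΔV = q(V_B − V_A).
At A: distance to the source charge is 1.73 m; V_A = kq₁/r = -36.3 V.
At B: distance to the source charge is 1.21 m; V_B = kq₁/r = -51.9 V.
ΔV = V_B − V_A = -15.7 V.
W_ext = qΔV = (3.81×10⁻⁹ C)(-15.7 V) = -5.97×10⁻⁸ J.

-5.97×10⁻⁸ J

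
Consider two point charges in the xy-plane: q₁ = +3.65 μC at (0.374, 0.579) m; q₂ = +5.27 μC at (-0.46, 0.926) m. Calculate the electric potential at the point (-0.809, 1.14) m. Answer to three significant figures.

Electric potential is a scalar, so the contributions from each charge add algebraically: V = Σ kqᵢ/rᵢ.
Distances from the field point to each charge: r₁ = 1.31 m, r₂ = 0.409 m.
V = k[(3.65×10⁻⁶)/(1.31) + (5.27×10⁻⁶)/(0.409)] = 1.41×10⁵ V.

1.41×10⁵ V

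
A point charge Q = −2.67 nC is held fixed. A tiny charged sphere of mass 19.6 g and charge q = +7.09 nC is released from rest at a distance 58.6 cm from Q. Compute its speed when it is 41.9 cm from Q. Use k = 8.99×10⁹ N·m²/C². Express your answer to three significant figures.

3.44×10⁻³ m/s

Only the electrostatic force acts, so mechanical energy is conserved: ½mv² = U₁ − U₂ = kQq(1/r₁ − 1/r₂).
U₁ − U₂ = (8.99×10⁹ N·m²/C²)(-2.67×10⁻⁹ C)(7.09×10⁻⁹ C)(1/0.586 − 1/0.419) = 1.16×10⁻⁷ J.
v = √(2·1.16×10⁻⁷/0.0196) = 3.44×10⁻³ m/s.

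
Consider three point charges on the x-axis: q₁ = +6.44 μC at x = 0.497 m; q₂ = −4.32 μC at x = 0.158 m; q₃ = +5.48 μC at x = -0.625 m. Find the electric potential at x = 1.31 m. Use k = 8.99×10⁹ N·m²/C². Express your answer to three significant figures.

The total potential is the scalar sum of each charge's contribution, V = Σ kqᵢ/rᵢ.
Distances from the field point to each charge: r₁ = 0.813 m, r₂ = 1.15 m, r₃ = 1.94 m.
V = k[(6.44×10⁻⁶)/(0.813) + (-4.32×10⁻⁶)/(1.15) + (5.48×10⁻⁶)/(1.94)] = 6.30×10⁴ V.

6.30×10⁴ V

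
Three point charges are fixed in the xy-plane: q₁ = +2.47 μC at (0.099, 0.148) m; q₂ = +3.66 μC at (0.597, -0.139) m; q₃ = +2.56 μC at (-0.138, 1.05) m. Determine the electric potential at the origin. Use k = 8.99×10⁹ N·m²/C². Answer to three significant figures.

Electric potential is a scalar, so the contributions from each charge add algebraically: V = Σ kqᵢ/rᵢ.
Distances from the field point to each charge: r₁ = 0.178 m, r₂ = 0.613 m, r₃ = 1.06 m.
V = k[(2.47×10⁻⁶)/(0.178) + (3.66×10⁻⁶)/(0.613) + (2.56×10⁻⁶)/(1.06)] = 2.00×10⁵ V.

2.00×10⁵ V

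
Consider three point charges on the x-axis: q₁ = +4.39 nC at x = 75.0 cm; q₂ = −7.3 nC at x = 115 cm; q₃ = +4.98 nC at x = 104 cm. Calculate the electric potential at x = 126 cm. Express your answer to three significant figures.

-316 V

The total potential is the scalar sum of each charge's contribution, V = Σ kqᵢ/rᵢ.
Distances from the field point to each charge: r₁ = 0.510 m, r₂ = 0.110 m, r₃ = 0.220 m.
V = k[(4.39×10⁻⁹)/(0.510) + (-7.30×10⁻⁹)/(0.110) + (4.98×10⁻⁹)/(0.220)] = -316 V.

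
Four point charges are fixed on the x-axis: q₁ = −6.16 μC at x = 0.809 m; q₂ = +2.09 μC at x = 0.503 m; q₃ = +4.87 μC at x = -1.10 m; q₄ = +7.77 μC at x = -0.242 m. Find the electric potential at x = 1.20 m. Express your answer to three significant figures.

The total potential is the scalar sum of each charge's contribution, V = Σ kqᵢ/rᵢ.
Distances from the field point to each charge: r₁ = 0.391 m, r₂ = 0.697 m, r₃ = 2.30 m, r₄ = 1.44 m.
V = k[(-6.16×10⁻⁶)/(0.391) + (2.09×10⁻⁶)/(0.697) + (4.87×10⁻⁶)/(2.30) + (7.77×10⁻⁶)/(1.44)] = -4.72×10⁴ V.

-4.72×10⁴ V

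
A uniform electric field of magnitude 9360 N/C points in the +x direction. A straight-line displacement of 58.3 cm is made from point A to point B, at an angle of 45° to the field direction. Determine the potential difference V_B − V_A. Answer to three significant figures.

-3860 V

Only the component of displacement along E changes the potential: ΔV = −E·d·cosθ.
ΔV = −(9360 V/m)(0.583 m)cos45° = -3860 V.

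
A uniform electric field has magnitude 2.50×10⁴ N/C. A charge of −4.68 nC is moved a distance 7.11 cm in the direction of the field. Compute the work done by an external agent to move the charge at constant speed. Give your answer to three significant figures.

8.32×10⁻⁶ J

The potential change for a displacement 7.11 cm in the direction of the field is ΔV = −Ed = -1780 V.
W_ext = qΔV = 8.32×10⁻⁶ J.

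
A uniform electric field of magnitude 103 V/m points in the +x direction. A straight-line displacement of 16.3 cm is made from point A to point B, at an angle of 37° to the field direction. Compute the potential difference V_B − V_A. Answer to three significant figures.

-13.4 V

Only the component of displacement along E changes the potential: ΔV = −E·d·cosθ.
ΔV = −(103 V/m)(0.163 m)cos37° = -13.4 V.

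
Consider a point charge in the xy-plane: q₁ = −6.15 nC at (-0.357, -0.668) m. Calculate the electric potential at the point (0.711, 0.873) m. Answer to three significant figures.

Electric potential is a scalar, so the contributions from each charge add algebraically: V = Σ kqᵢ/rᵢ.
Distances from the field point to each charge: r₁ = 1.87 m.
V = k[(-6.15×10⁻⁹)/(1.87)] = -29.5 V.

-29.5 V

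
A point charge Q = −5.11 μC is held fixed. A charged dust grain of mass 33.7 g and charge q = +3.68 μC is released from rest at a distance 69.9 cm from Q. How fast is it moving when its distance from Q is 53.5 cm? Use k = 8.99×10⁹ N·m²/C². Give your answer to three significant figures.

Only the electrostatic force acts, so mechanical energy is conserved: ½mv² = U₁ − U₂ = kQq(1/r₁ − 1/r₂).
U₁ − U₂ = (8.99×10⁹ N·m²/C²)(-5.11×10⁻⁶ C)(3.68×10⁻⁶ C)(1/0.699 − 1/0.535) = 0.0741 J.
v = √(2·0.0741/0.0337) = 2.10 m/s.

2.10 m/s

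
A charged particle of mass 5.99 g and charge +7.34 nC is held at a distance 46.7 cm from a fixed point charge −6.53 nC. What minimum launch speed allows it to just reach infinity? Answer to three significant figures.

To just escape, total mechanical energy must reach zero at infinity: ½mv²_min + U = 0, so ½mv²_min = −U = |kQq|/r.
|U| = |kQq|/r = (8.99×10⁹ N·m²/C²)(6.53×10⁻⁹)(7.34×10⁻⁹)/(0.467) = 9.23×10⁻⁷ J.
v_min = √(2|U|/m) = √(2·9.23×10⁻⁷/5.99×10⁻³) = 0.0176 m/s.

0.0176 m/s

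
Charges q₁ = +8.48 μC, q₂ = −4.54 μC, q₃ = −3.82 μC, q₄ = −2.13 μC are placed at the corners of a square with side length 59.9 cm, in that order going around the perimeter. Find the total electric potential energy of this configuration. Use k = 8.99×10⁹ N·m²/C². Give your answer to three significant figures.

The assembly work is the sum of pairwise potential energies, U = Σ_{i<j} kqᵢqⱼ/rᵢⱼ.
The four side pairs have separation 0.599 m and the two diagonal pairs 0.847 m.
Summing all 6 pair terms gives U = -0.708 J.

-0.708 J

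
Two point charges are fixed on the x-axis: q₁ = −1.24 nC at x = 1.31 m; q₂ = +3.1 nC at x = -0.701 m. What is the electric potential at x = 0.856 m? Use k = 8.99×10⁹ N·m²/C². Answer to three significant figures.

The total potential is the scalar sum of each charge's contribution, V = Σ kqᵢ/rᵢ.
Distances from the field point to each charge: r₁ = 0.454 m, r₂ = 1.56 m.
V = k[(-1.24×10⁻⁹)/(0.454) + (3.10×10⁻⁹)/(1.56)] = -6.66 V.

-6.66 V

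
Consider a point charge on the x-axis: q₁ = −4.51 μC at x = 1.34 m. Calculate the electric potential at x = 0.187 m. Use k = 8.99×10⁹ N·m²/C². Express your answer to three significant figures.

-3.52×10⁴ V

Electric potential is a scalar, so the contributions from each charge add algebraically: V = Σ kqᵢ/rᵢ.
V = k[(-4.51×10⁻⁶)/(1.15)] = -3.52×10⁴ V.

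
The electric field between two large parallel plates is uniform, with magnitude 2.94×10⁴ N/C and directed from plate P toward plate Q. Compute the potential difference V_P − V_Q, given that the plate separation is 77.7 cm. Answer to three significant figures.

In a uniform field, potential decreases in the direction of E: ΔV = −E·d for a displacement d parallel to E.
Going from Q to P is a displacement of 77.7 cm opposite to the field, so V_P − V_Q = +Ed = 2.28×10⁴ V.

2.28×10⁴ V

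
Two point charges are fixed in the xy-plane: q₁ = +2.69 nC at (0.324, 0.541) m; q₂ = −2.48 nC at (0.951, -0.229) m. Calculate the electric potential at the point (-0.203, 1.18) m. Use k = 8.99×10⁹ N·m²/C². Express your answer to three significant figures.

Electric potential is a scalar, so the contributions from each charge add algebraically: V = Σ kqᵢ/rᵢ.
Distances from the field point to each charge: r₁ = 0.828 m, r₂ = 1.82 m.
V = k[(2.69×10⁻⁹)/(0.828) + (-2.48×10⁻⁹)/(1.82)] = 17.0 V.

17.0 V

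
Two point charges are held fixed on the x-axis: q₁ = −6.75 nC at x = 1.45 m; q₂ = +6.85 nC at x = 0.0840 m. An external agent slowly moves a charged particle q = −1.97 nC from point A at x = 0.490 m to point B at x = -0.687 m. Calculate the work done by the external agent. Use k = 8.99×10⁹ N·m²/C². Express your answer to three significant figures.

For quasistatic motion the external work equals the change in potential energy: W_ext = qΔV = q(V_B − V_A).
At A: distances to the source charges are 0.960 m, 0.406 m; V_A = Σ kqᵢ/rᵢ = 88.5 V.
At B: distances to the source charges are 2.14 m, 0.771 m; V_B = Σ kqᵢ/rᵢ = 51.5 V.
ΔV = V_B − V_A = -37.0 V.
W_ext = qΔV = (-1.97×10⁻⁹ C)(-37.0 V) = 7.29×10⁻⁸ J.

7.29×10⁻⁸ J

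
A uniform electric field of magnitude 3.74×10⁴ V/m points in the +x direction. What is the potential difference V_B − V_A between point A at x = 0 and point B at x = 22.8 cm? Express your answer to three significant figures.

-8530 V

In a uniform field, potential decreases in the direction of E: V_B − V_A = −E·Δx.
V_B − V_A = −(3.74×10⁴ V/m)(0.228 m) = -8530 V.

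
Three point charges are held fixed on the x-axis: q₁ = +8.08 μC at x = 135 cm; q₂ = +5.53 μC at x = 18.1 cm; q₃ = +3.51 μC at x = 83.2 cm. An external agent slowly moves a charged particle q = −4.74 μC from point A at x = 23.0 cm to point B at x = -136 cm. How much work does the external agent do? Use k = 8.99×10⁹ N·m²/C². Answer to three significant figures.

For quasistatic motion the external work equals the change in potential energy: W_ext = qΔV = q(V_B − V_A).
At A: distances to the source charges are 1.12 m, 0.0490 m, 0.602 m; V_A = Σ kqᵢ/rᵢ = 1.13×10⁶ V.
At B: distances to the source charges are 2.71 m, 1.54 m, 2.19 m; V_B = Σ kqᵢ/rᵢ = 7.35×10⁴ V.
ΔV = V_B − V_A = -1.06×10⁶ V.
W_ext = qΔV = (-4.74×10⁻⁶ C)(-1.06×10⁶ V) = 5.02 J.

5.02 J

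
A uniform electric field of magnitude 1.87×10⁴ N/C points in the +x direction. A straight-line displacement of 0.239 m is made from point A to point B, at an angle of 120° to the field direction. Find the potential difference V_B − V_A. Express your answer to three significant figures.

2230 V

Only the component of displacement along E changes the potential: ΔV = −E·d·cosθ.
ΔV = −(1.87×10⁴ V/m)(0.239 m)cos120° = 2230 V.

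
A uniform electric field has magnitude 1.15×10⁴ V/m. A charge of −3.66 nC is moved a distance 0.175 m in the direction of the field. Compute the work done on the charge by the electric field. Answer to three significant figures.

-7.37×10⁻⁶ J

The potential change for a displacement 0.175 m in the direction of the field is ΔV = −Ed = -2010 V.
W_field = −qΔV = -7.37×10⁻⁶ J.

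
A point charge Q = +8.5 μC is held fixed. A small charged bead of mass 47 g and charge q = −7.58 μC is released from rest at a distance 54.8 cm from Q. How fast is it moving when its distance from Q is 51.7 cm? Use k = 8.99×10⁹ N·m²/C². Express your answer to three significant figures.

1.64 m/s

Only the electrostatic force acts, so mechanical energy is conserved: ½mv² = U₁ − U₂ = kQq(1/r₁ − 1/r₂).
U₁ − U₂ = (8.99×10⁹ N·m²/C²)(8.50×10⁻⁶ C)(-7.58×10⁻⁶ C)(1/0.548 − 1/0.517) = 0.0634 J.
v = √(2·0.0634/0.0470) = 1.64 m/s.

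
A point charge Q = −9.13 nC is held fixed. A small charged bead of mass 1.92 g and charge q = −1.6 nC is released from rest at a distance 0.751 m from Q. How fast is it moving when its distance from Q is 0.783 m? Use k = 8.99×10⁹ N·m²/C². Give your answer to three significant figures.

Only the electrostatic force acts, so mechanical energy is conserved: ½mv² = U₁ − U₂ = kQq(1/r₁ − 1/r₂).
U₁ − U₂ = (8.99×10⁹ N·m²/C²)(-9.13×10⁻⁹ C)(-1.60×10⁻⁹ C)(1/0.751 − 1/0.783) = 7.15×10⁻⁹ J.
v = √(2·7.15×10⁻⁹/1.92×10⁻³) = 2.73×10⁻³ m/s.

2.73×10⁻³ m/s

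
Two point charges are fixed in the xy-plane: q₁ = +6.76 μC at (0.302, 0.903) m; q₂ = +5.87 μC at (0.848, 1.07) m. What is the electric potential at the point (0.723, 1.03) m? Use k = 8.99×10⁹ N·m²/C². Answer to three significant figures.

5.40×10⁵ V

The total potential is the scalar sum of each charge's contribution, V = Σ kqᵢ/rᵢ.
Distances from the field point to each charge: r₁ = 0.440 m, r₂ = 0.131 m.
V = k[(6.76×10⁻⁶)/(0.440) + (5.87×10⁻⁶)/(0.131)] = 5.40×10⁵ V.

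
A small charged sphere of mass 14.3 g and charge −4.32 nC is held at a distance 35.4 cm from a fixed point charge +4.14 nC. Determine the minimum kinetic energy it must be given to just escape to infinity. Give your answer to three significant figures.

4.54×10⁻⁷ J

To just escape, total mechanical energy must reach zero at infinity: ½mv²_min + U = 0, so ½mv²_min = −U = |kQq|/r.
|U| = |kQq|/r = (8.99×10⁹ N·m²/C²)(4.14×10⁻⁹)(4.32×10⁻⁹)/(0.354) = 4.54×10⁻⁷ J.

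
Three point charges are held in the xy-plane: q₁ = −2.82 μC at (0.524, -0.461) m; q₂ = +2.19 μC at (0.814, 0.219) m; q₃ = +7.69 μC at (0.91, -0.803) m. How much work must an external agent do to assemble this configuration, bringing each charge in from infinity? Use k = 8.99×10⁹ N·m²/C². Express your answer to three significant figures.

-0.306 J

The assembly work is the sum of pairwise potential energies, U = Σ_{i<j} kqᵢqⱼ/rᵢⱼ.
Pair separations: r₁₂ = 0.739 m, r₁₃ = 0.516 m, r₂₃ = 1.03 m.
U = (-0.0751) + (-0.378) + (0.147) = -0.306 J.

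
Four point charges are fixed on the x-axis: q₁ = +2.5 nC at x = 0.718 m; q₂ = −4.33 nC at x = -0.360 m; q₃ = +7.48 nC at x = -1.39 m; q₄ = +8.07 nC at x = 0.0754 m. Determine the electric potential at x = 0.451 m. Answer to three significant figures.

Electric potential is a scalar, so the contributions from each charge add algebraically: V = Σ kqᵢ/rᵢ.
Distances from the field point to each charge: r₁ = 0.267 m, r₂ = 0.811 m, r₃ = 1.84 m, r₄ = 0.376 m.
V = k[(2.50×10⁻⁹)/(0.267) + (-4.33×10⁻⁹)/(0.811) + (7.48×10⁻⁹)/(1.84) + (8.07×10⁻⁹)/(0.376)] = 266 V.

266 V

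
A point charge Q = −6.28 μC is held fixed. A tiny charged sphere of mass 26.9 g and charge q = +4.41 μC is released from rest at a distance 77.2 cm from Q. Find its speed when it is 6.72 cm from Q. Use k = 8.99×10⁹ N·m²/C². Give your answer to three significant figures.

Only the electrostatic force acts, so mechanical energy is conserved: ½mv² = U₁ − U₂ = kQq(1/r₁ − 1/r₂).
U₁ − U₂ = (8.99×10⁹ N·m²/C²)(-6.28×10⁻⁶ C)(4.41×10⁻⁶ C)(1/0.772 − 1/0.0672) = 3.38 J.
v = √(2·3.38/0.0269) = 15.9 m/s.

15.9 m/s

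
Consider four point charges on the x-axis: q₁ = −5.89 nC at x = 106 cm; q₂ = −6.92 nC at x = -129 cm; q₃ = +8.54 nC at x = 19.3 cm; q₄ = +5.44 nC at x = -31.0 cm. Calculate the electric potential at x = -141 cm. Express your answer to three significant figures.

The total potential is the scalar sum of each charge's contribution, V = Σ kqᵢ/rᵢ.
Distances from the field point to each charge: r₁ = 2.47 m, r₂ = 0.120 m, r₃ = 1.60 m, r₄ = 1.10 m.
V = k[(-5.89×10⁻⁹)/(2.47) + (-6.92×10⁻⁹)/(0.120) + (8.54×10⁻⁹)/(1.60) + (5.44×10⁻⁹)/(1.10)] = -448 V.

-448 V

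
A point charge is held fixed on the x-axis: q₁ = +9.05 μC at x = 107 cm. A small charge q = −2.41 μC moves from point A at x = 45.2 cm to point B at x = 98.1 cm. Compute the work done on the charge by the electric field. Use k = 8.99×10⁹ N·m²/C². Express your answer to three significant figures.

The work done by the electric force is W_field = −ΔU = −q(V_B − V_A) = q(V_A − V_B).
At A: distance to the source charge is 0.618 m; V_A = kq₁/r = 1.32×10⁵ V.
At B: distance to the source charge is 0.0890 m; V_B = kq₁/r = 9.14×10⁵ V.
ΔV = V_B − V_A = 7.83×10⁵ V.
W_field = −qΔV = −(-2.41×10⁻⁶ C)(7.83×10⁵ V) = 1.89 J.

1.89 J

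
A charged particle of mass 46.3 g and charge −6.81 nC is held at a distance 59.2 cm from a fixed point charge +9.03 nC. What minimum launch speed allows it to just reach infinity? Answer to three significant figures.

To just escape, total mechanical energy must reach zero at infinity: ½mv²_min + U = 0, so ½mv²_min = −U = |kQq|/r.
|U| = |kQq|/r = (8.99×10⁹ N·m²/C²)(9.03×10⁻⁹)(6.81×10⁻⁹)/(0.592) = 9.34×10⁻⁷ J.
v_min = √(2|U|/m) = √(2·9.34×10⁻⁷/0.0463) = 6.35×10⁻³ m/s.

6.35×10⁻³ m/s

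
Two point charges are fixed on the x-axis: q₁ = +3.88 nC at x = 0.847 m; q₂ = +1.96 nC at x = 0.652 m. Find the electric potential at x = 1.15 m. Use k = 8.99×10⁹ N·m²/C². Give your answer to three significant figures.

151 V

Electric potential is a scalar, so the contributions from each charge add algebraically: V = Σ kqᵢ/rᵢ.
Distances from the field point to each charge: r₁ = 0.303 m, r₂ = 0.498 m.
V = k[(3.88×10⁻⁹)/(0.303) + (1.96×10⁻⁹)/(0.498)] = 151 V.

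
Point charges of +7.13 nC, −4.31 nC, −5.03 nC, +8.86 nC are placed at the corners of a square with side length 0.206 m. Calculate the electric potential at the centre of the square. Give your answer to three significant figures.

The total potential is the scalar sum of each charge's contribution, V = Σ kqᵢ/rᵢ.
The distance from each corner to the centre is a√2/2 = 0.146 m.
V = k[(7.13×10⁻⁹)/(0.146) + (-4.31×10⁻⁹)/(0.146) + (-5.03×10⁻⁹)/(0.146) + (8.86×10⁻⁹)/(0.146)] = 410 V.

410 V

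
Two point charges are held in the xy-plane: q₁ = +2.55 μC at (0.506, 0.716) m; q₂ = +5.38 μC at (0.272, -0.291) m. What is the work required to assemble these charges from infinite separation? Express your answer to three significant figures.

The assembly work is the sum of pairwise potential energies, U = Σ_{i<j} kqᵢqⱼ/rᵢⱼ.
Pair separations: r₁₂ = 1.03 m.
U = (0.119) = 0.119 J.

0.119 J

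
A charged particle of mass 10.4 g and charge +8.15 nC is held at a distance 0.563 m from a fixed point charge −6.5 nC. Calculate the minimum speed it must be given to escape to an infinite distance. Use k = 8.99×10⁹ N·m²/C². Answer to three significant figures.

To just escape, total mechanical energy must reach zero at infinity: ½mv²_min + U = 0, so ½mv²_min = −U = |kQq|/r.
|U| = |kQq|/r = (8.99×10⁹ N·m²/C²)(6.50×10⁻⁹)(8.15×10⁻⁹)/(0.563) = 8.46×10⁻⁷ J.
v_min = √(2|U|/m) = √(2·8.46×10⁻⁷/0.0104) = 0.0128 m/s.

0.0128 m/s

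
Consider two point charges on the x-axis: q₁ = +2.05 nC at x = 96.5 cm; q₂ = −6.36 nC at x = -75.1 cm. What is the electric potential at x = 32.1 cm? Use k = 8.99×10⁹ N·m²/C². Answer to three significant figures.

-24.7 V

The total potential is the scalar sum of each charge's contribution, V = Σ kqᵢ/rᵢ.
Distances from the field point to each charge: r₁ = 0.644 m, r₂ = 1.07 m.
V = k[(2.05×10⁻⁹)/(0.644) + (-6.36×10⁻⁹)/(1.07)] = -24.7 V.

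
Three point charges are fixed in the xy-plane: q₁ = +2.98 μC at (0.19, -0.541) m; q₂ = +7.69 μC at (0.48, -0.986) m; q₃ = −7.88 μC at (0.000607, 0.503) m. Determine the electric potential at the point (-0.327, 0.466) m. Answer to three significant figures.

Electric potential is a scalar, so the contributions from each charge add algebraically: V = Σ kqᵢ/rᵢ.
Distances from the field point to each charge: r₁ = 1.13 m, r₂ = 1.66 m, r₃ = 0.330 m.
V = k[(2.98×10⁻⁶)/(1.13) + (7.69×10⁻⁶)/(1.66) + (-7.88×10⁻⁶)/(0.330)] = -1.50×10⁵ V.

-1.50×10⁵ V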